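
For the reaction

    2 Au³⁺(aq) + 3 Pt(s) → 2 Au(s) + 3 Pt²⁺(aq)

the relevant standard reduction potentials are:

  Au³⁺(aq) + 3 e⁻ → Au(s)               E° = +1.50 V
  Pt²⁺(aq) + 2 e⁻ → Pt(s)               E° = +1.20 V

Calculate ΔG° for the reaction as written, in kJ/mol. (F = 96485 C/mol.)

In the reaction as written Au³⁺(aq) is reduced, so the Au³⁺/Au couple is the cathode and Pt²⁺/Pt is the anode.
E°cell = +1.50 − (+1.20) = +0.30 V; balancing electrons gives n = 6.
ΔG° = −nFE°cell = −(6)(96485)(+0.30) J/mol = −174 kJ/mol.

−174 kJ/mol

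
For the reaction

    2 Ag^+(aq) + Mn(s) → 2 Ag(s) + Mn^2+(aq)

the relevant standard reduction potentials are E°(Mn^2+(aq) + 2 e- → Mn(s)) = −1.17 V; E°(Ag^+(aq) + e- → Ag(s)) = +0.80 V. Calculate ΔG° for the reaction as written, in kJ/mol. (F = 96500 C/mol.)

In the reaction as written Ag^+(aq) is reduced, so the Ag⁺/Ag couple is the cathode and Mn²⁺/Mn is the anode.
E°cell = +0.80 − (−1.17) = +1.97 V; balancing electrons gives n = 2.
ΔG° = −nFE°cell = −(2)(96500)(+1.97) J/mol = −380 kJ/mol.

−380 kJ/mol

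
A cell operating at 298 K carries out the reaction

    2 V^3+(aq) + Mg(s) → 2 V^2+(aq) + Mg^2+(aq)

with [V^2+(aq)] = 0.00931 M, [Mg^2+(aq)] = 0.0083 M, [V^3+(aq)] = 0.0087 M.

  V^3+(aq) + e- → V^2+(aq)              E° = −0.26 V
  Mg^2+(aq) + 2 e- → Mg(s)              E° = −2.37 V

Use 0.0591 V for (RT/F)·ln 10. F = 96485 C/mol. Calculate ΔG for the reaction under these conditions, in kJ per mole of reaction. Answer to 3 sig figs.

−419 kJ/mol

E°cell = −0.26 − (−2.37) = +2.11 V; the balanced reaction transfers n = 2 electrons.
Q = ([V^2+(aq)]^2·[Mg^2+(aq)]) / [V^3+(aq)]^2 = 0.0095, so log Q = −2.022 and E = +2.11 − (0.0591/2)(−2.022) = +2.1698 V.
ΔG = −nFE = −(2)(96485)(+2.1698) J/mol = −419 kJ/mol.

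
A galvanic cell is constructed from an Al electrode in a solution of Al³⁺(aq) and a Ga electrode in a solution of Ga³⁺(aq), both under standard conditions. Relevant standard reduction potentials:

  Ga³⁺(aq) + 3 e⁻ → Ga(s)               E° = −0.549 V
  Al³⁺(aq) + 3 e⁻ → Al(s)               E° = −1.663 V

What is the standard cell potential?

Of the two couples in this cell, the one with the more positive reduction potential is reduced at the cathode: here that is Ga³⁺/Ga (−0.549 V); Al³⁺/Al (−1.663 V) is the anode.
E°cell = E°(cathode) − E°(anode) = −0.549 − (−1.663) = +1.114 V.

+1.114 V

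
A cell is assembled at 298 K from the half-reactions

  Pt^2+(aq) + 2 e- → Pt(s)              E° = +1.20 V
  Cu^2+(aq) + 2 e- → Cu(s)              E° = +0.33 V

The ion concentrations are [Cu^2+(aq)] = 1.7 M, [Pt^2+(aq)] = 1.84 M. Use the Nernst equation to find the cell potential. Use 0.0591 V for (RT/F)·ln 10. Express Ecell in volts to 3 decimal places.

+0.871 V

Pt²⁺/Pt is reduced (cathode, E° = +1.20 V) and Cu²⁺/Cu is oxidized (anode).
The standard potential is +1.20 − (+0.33) = +0.87 V and the balanced reaction transfers n = 2 electrons.
Balancing gives Pt^2+(aq) + Cu(s) → Pt(s) + Cu^2+(aq); hence Q = [Cu^2+(aq)] / [Pt^2+(aq)] = 0.924 (log Q = −0.034).
By the Nernst equation, E = +0.87 − (0.0591/2)·(−0.034) = +0.871 V.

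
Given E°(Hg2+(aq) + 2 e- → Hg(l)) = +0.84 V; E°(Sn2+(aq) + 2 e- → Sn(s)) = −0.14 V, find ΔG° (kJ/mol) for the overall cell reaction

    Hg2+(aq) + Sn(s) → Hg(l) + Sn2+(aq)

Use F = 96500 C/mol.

In the reaction as written Hg2+(aq) is reduced, so the Hg²⁺/Hg couple is the cathode and Sn²⁺/Sn is the anode.
E°cell = +0.84 − (−0.14) = +0.98 V; balancing electrons gives n = 2.
ΔG° = −nFE°cell = −(2)(96500)(+0.98) J/mol = −189 kJ/mol.

−189 kJ/mol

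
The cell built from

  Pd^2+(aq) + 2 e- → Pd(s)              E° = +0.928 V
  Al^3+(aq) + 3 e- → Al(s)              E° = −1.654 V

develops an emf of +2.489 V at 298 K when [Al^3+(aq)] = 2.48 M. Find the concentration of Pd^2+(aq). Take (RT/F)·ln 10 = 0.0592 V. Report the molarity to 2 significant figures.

Pd²⁺/Pd is the cathode (higher E°); E°cell = +0.928 − (−1.654) = +2.582 V with n = 6.
Since E = E° − (0.0592/n)·log Q, log Q = n(E° − E)/0.0592 = 9.426.
For 3 Pd^2+(aq) + 2 Al(s) → 3 Pd(s) + 2 Al^3+(aq), the reaction quotient is Q = [Al^3+(aq)]^2 / [Pd^2+(aq)]^3.
Substituting the known concentrations and solving, log [Pd^2+(aq)] = −2.879 and [Pd^2+(aq)] = 0.0013 M.

0.0013 M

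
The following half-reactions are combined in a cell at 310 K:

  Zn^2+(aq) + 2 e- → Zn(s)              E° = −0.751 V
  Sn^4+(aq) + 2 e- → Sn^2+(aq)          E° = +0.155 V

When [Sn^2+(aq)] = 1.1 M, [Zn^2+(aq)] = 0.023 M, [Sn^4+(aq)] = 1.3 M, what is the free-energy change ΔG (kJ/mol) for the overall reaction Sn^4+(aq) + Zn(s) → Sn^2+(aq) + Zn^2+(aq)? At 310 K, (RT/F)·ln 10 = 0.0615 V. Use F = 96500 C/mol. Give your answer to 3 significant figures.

−185 kJ/mol

E°cell = +0.155 − (−0.751) = +0.906 V; the balanced reaction transfers n = 2 electrons.
Here Q = ([Sn^2+(aq)]·[Zn^2+(aq)]) / [Sn^4+(aq)] = 0.0195 (log Q = −1.711), giving E = +0.906 − (0.0615/2)·(−1.711) = +0.9586 V.
Finally ΔG = −nFE = −(2)(96500 C/mol)(+0.9586 V) = −185 kJ/mol.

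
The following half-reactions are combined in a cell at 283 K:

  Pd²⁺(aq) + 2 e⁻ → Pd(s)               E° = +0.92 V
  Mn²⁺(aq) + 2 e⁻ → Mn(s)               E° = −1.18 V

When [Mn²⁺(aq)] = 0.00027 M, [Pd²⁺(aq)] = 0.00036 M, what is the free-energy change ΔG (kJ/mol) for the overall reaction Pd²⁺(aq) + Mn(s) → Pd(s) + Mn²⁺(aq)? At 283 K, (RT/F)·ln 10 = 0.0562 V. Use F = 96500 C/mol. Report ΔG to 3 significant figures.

The standard cell potential is +0.92 − (−1.18) = +2.10 V, with n = 2 electrons in the balanced equation.
Q = [Mn²⁺(aq)] / [Pd²⁺(aq)] = 0.75, so log Q = −0.125 and E = +2.10 − (0.0562/2)(−0.125) = +2.1035 V.
ΔG = −nFE = −(2)(96500)(+2.1035) J/mol = −406 kJ/mol.

−406 kJ/mol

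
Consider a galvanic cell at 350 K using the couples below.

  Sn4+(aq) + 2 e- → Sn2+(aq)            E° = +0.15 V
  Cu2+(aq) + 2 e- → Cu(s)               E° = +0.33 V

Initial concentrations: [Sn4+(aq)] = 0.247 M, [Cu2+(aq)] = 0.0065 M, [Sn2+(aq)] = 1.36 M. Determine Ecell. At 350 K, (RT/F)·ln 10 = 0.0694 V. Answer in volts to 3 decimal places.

+0.130 V

Since E°(Cu²⁺/Cu) > E°(Sn⁴⁺/Sn²⁺), Cu²⁺/Cu serves as the cathode.
The standard potential is +0.33 − (+0.15) = +0.18 V and the balanced reaction transfers n = 2 electrons.
Balancing gives Cu2+(aq) + Sn2+(aq) → Cu(s) + Sn4+(aq); hence Q = [Sn4+(aq)] / ([Cu2+(aq)]·[Sn2+(aq)]) = 27.9 (log Q = 1.446).
By the Nernst equation, E = +0.18 − (0.0694/2)·(1.446) = +0.130 V.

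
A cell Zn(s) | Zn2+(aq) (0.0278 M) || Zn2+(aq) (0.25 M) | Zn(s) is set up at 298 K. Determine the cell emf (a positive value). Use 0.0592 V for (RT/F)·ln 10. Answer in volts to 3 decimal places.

0.028 V

For a concentration cell E°cell = 0, since both electrodes use the same couple.
The compartment with the higher Zn2+(aq) concentration (0.25 M) acts as the cathode; ions are reduced there and produced at the dilute (0.0278 M) anode.
With n = 2, Ecell = −(0.0592/2)·log([dilute]/[conc]) = −(0.0592/2)·log(0.0278/0.25) = +0.028 V.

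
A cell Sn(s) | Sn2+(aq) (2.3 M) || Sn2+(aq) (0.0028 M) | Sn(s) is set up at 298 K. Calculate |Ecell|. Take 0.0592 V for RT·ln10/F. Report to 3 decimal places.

0.086 V

For a concentration cell E°cell = 0, since both electrodes use the same couple.
The compartment with the higher Sn2+(aq) concentration (2.3 M) acts as the cathode; ions are reduced there and produced at the dilute (0.0028 M) anode.
With n = 2, Ecell = −(0.0592/2)·log([dilute]/[conc]) = −(0.0592/2)·log(0.0028/2.3) = +0.086 V.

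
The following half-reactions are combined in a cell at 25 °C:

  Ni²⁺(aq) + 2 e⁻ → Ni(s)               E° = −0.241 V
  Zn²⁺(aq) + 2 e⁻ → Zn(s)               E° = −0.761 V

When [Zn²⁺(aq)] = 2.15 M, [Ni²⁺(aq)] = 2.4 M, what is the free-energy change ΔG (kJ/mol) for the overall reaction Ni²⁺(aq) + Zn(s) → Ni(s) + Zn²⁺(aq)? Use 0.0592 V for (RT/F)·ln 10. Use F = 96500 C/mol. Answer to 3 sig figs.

−101 kJ/mol

The standard cell potential is −0.241 − (−0.761) = +0.520 V, with n = 2 electrons in the balanced equation.
The reaction quotient is [Zn²⁺(aq)] / [Ni²⁺(aq)] = 0.896; by Nernst, E = +0.520 − (0.0592/2)(−0.048) = +0.5214 V.
Then ΔG = −nFE = −2 × 96500 × +0.5214 J/mol = −101 kJ/mol.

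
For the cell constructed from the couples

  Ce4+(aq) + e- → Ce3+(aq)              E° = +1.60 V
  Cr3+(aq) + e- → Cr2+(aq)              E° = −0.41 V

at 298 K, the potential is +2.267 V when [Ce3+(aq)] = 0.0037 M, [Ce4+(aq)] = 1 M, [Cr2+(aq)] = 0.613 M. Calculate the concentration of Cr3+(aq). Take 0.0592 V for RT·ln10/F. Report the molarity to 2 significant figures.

0.0076 M

Ce⁴⁺/Ce³⁺ is the cathode (higher E°); E°cell = +1.60 − (−0.41) = +2.01 V with n = 1.
Rearranging E = E° − (0.0592/n)·log Q gives log Q = 1(+2.01 − (+2.267))/0.0592 = −4.341.
Balancing electrons gives Ce4+(aq) + Cr2+(aq) → Ce3+(aq) + Cr3+(aq); thus Q = ([Ce3+(aq)]·[Cr3+(aq)]) / ([Ce4+(aq)]·[Cr2+(aq)]).
Isolating [Cr3+(aq)] in Q = 10^{−4.341} yields log [Cr3+(aq)] = −2.122, i.e. 0.0076 M.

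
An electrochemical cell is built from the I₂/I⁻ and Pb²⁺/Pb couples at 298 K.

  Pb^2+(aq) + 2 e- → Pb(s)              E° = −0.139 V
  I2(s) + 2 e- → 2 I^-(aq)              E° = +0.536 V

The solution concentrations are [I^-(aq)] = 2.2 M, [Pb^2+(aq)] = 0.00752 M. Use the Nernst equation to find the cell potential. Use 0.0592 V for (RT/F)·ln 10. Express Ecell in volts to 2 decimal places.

I₂/I⁻ is reduced (cathode, E° = +0.536 V) and Pb²⁺/Pb is oxidized (anode).
E°cell = +0.536 − (−0.139) = +0.675 V, with n = 2 electrons transferred.
Balancing gives I2(s) + Pb(s) → 2 I^-(aq) + Pb^2+(aq); hence Q = [I^-(aq)]^2·[Pb^2+(aq)] = 0.0364 (log Q = −1.439).
By the Nernst equation, E = +0.675 − (0.0592/2)·(−1.439) = +0.72 V.

+0.72 V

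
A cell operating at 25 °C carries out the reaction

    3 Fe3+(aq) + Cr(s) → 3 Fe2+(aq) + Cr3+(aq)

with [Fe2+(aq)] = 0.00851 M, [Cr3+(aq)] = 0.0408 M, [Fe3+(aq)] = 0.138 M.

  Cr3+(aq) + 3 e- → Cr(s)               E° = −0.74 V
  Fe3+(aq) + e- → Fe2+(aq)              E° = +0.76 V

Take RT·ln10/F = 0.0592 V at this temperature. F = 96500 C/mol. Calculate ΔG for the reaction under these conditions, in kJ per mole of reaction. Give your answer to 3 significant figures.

−463 kJ/mol

E°cell = +0.76 − (−0.74) = +1.50 V; the balanced reaction transfers n = 3 electrons.
Here Q = ([Fe2+(aq)]^3·[Cr3+(aq)]) / [Fe3+(aq)]^3 = 9.57×10^−6 (log Q = −5.019), giving E = +1.50 − (0.0592/3)·(−5.019) = +1.5990 V.
ΔG = −nFE = −(3)(96500)(+1.5990) J/mol = −463 kJ/mol.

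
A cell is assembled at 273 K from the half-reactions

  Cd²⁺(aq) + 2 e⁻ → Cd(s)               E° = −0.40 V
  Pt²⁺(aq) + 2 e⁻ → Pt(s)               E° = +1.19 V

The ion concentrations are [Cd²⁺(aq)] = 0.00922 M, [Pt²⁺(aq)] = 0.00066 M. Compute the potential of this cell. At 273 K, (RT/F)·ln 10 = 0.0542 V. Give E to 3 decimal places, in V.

+1.559 V

Pt²⁺/Pt is reduced (cathode, E° = +1.19 V) and Cd²⁺/Cd is oxidized (anode).
E°cell = E°cat − E°an = +1.19 − (−0.40) = +1.59 V; n = 2.
The balanced reaction is Pt²⁺(aq) + Cd(s) → Pt(s) + Cd²⁺(aq), so Q = [Cd²⁺(aq)] / [Pt²⁺(aq)] = 14 and log Q = 1.145.
Applying E = E° − (RT ln10/nF)·log Q gives +1.59 − (0.0542/2)(1.145) = +1.559 V.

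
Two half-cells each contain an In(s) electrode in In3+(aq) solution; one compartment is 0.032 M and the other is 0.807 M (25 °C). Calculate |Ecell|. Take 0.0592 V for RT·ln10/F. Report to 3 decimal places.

0.028 V

For a concentration cell E°cell = 0, since both electrodes use the same couple.
The compartment with the higher In3+(aq) concentration (0.807 M) acts as the cathode; ions are reduced there and produced at the dilute (0.032 M) anode.
With n = 3, Ecell = −(0.0592/3)·log([dilute]/[conc]) = −(0.0592/3)·log(0.032/0.807) = +0.028 V.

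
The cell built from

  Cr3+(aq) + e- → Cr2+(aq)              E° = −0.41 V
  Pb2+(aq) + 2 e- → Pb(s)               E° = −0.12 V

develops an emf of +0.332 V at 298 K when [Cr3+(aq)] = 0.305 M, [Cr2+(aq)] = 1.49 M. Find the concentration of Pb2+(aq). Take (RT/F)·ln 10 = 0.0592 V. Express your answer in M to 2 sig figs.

Pb²⁺/Pb is the cathode (higher E°); E°cell = −0.12 − (−0.41) = +0.29 V with n = 2.
From the Nernst equation, log Q = n(E° − E)/0.0592 = 2·(+0.29 − (+0.332))/0.0592 = −1.419.
Balancing electrons gives Pb2+(aq) + 2 Cr2+(aq) → Pb(s) + 2 Cr3+(aq); thus Q = [Cr3+(aq)]^2 / ([Pb2+(aq)]·[Cr2+(aq)]^2).
Substituting the known concentrations and solving, log [Pb2+(aq)] = 0.041 and [Pb2+(aq)] = 1.1 M.

1.1 M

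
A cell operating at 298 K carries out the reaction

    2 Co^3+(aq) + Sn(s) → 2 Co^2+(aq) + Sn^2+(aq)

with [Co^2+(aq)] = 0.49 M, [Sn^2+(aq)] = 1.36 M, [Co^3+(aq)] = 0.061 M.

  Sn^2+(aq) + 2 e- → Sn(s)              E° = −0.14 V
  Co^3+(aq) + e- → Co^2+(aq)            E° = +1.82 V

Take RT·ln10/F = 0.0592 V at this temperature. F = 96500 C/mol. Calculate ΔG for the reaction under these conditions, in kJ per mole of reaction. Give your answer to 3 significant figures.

With Co³⁺/Co²⁺ reduced at the cathode, E°cell = +1.82 − (−0.14) = +1.96 V and n = 2.
The reaction quotient is ([Co^2+(aq)]^2·[Sn^2+(aq)]) / [Co^3+(aq)]^2 = 87.8; by Nernst, E = +1.96 − (0.0592/2)(1.943) = +1.9025 V.
Then ΔG = −nFE = −2 × 96500 × +1.9025 J/mol = −367 kJ/mol.

−367 kJ/mol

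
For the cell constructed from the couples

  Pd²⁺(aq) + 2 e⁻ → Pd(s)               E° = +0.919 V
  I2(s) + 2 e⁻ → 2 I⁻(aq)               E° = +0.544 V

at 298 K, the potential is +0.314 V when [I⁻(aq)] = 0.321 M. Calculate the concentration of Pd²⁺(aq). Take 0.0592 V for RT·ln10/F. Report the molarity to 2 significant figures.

0.084 M

With Pd²⁺/Pd at the cathode and I₂/I⁻ at the anode, E°cell = +0.919 − (+0.544) = +0.375 V (n = 2).
Since E = E° − (0.0592/n)·log Q, log Q = n(E° − E)/0.0592 = 2.061.
The balanced reaction is Pd²⁺(aq) + 2 I⁻(aq) → Pd(s) + I2(s), so Q = 1 / ([Pd²⁺(aq)]·[I⁻(aq)]^2).
Substituting the known concentrations and solving, log [Pd²⁺(aq)] = −1.074 and [Pd²⁺(aq)] = 0.084 M.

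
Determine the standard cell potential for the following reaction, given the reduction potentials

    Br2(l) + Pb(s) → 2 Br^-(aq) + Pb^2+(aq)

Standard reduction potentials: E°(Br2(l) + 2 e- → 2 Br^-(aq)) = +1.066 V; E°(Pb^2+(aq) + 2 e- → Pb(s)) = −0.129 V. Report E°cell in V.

In the reaction as written, Br2(l) is reduced (cathode) and Pb^2+(aq) is produced by oxidation at the anode.
E°cell = E°(cathode) − E°(anode) = +1.066 − (−0.129) = +1.195 V.

+1.195 V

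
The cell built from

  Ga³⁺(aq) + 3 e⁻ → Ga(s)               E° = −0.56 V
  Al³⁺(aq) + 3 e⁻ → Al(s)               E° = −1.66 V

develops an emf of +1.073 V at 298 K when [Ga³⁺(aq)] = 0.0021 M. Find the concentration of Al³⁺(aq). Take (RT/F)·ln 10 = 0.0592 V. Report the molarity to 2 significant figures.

0.049 M

Ga³⁺/Ga is the cathode (higher E°); E°cell = −0.56 − (−1.66) = +1.10 V with n = 3.
Since E = E° − (0.0592/n)·log Q, log Q = n(E° − E)/0.0592 = 1.368.
Balancing electrons gives Ga³⁺(aq) + Al(s) → Ga(s) + Al³⁺(aq); thus Q = [Al³⁺(aq)] / [Ga³⁺(aq)].
Isolating [Al³⁺(aq)] in Q = 10^{1.368} yields log [Al³⁺(aq)] = −1.310, i.e. 0.049 M.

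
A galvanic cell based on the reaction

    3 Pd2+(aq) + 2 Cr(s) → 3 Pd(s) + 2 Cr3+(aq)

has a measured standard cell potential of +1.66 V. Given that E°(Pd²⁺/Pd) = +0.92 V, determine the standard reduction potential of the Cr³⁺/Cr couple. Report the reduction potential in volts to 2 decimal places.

−0.74 V

In the reaction as written the Pd²⁺/Pd couple is reduced (cathode) and Cr³⁺/Cr is oxidized (anode), so E°cell = E°(Pd²⁺/Pd) − E°(Cr³⁺/Cr).
E°(Cr³⁺/Cr) = E°(cathode) − E°cell = +0.92 − (+1.66) = −0.74 V.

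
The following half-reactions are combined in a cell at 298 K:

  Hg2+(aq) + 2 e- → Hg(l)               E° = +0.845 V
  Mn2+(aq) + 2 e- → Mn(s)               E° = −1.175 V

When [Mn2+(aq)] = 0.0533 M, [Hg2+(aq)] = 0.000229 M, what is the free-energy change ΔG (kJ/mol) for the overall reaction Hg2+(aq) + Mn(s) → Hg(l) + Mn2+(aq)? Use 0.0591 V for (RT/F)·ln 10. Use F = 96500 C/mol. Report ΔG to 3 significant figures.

The standard cell potential is +0.845 − (−1.175) = +2.020 V, with n = 2 electrons in the balanced equation.
The reaction quotient is [Mn2+(aq)] / [Hg2+(aq)] = 233; by Nernst, E = +2.020 − (0.0591/2)(2.367) = +1.9501 V.
Finally ΔG = −nFE = −(2)(96500 C/mol)(+1.9501 V) = −376 kJ/mol.

−376 kJ/mol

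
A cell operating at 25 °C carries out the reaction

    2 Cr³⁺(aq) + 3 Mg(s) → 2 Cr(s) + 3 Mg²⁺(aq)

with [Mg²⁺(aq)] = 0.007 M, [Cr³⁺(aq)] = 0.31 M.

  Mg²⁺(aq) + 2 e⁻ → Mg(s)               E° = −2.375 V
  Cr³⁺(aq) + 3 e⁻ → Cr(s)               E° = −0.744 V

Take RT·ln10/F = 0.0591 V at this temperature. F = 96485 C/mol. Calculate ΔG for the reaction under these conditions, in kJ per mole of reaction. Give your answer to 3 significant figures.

With Cr³⁺/Cr reduced at the cathode, E°cell = −0.744 − (−2.375) = +1.631 V and n = 6.
Q = [Mg²⁺(aq)]^3 / [Cr³⁺(aq)]^2 = 3.57×10^−6, so log Q = −5.447 and E = +1.631 − (0.0591/6)(−5.447) = +1.6847 V.
ΔG = −nFE = −(6)(96485)(+1.6847) J/mol = −975 kJ/mol.

−975 kJ/mol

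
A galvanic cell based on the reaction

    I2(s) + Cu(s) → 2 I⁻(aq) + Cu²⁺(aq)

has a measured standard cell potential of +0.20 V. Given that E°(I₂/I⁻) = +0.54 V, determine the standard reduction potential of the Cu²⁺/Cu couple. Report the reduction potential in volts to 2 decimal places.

In the reaction as written the I₂/I⁻ couple is reduced (cathode) and Cu²⁺/Cu is oxidized (anode), so E°cell = E°(I₂/I⁻) − E°(Cu²⁺/Cu).
E°(Cu²⁺/Cu) = E°(cathode) − E°cell = +0.54 − (+0.20) = +0.34 V.

+0.34 V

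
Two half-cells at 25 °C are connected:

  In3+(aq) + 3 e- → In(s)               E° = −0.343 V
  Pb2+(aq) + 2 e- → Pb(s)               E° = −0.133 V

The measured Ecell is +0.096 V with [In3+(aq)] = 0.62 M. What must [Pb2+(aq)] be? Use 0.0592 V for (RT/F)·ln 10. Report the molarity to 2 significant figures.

With Pb²⁺/Pb at the cathode and In³⁺/In at the anode, E°cell = −0.133 − (−0.343) = +0.210 V (n = 6).
From the Nernst equation, log Q = n(E° − E)/0.0592 = 6·(+0.210 − (+0.096))/0.0592 = 11.554.
The balanced reaction is 3 Pb2+(aq) + 2 In(s) → 3 Pb(s) + 2 In3+(aq), so Q = [In3+(aq)]^2 / [Pb2+(aq)]^3.
Solving for the unknown gives log [Pb2+(aq)] = −3.990, so [Pb2+(aq)] ≈ 0.00010 M.

0.00010 M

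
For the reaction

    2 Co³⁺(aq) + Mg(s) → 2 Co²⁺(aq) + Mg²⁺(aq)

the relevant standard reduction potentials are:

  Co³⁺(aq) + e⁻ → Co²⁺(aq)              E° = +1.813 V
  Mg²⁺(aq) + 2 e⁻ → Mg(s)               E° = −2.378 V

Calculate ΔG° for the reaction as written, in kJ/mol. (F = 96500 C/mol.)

In the reaction as written Co³⁺(aq) is reduced, so the Co³⁺/Co²⁺ couple is the cathode and Mg²⁺/Mg is the anode.
E°cell = +1.813 − (−2.378) = +4.191 V; balancing electrons gives n = 2.
ΔG° = −nFE°cell = −(2)(96500)(+4.191) J/mol = −809 kJ/mol.

−809 kJ/mol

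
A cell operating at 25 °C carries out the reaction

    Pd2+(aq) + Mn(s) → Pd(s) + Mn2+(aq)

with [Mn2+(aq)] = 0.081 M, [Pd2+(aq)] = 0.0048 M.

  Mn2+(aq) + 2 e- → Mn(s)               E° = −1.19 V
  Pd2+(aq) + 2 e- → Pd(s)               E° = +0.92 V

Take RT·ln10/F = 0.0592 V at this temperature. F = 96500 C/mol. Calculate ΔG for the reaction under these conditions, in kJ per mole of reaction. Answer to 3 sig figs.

−400 kJ/mol

E°cell = +0.92 − (−1.19) = +2.11 V; the balanced reaction transfers n = 2 electrons.
Here Q = [Mn2+(aq)] / [Pd2+(aq)] = 16.9 (log Q = 1.227), giving E = +2.11 − (0.0592/2)·(1.227) = +2.0737 V.
ΔG = −nFE = −(2)(96500)(+2.0737) J/mol = −400 kJ/mol.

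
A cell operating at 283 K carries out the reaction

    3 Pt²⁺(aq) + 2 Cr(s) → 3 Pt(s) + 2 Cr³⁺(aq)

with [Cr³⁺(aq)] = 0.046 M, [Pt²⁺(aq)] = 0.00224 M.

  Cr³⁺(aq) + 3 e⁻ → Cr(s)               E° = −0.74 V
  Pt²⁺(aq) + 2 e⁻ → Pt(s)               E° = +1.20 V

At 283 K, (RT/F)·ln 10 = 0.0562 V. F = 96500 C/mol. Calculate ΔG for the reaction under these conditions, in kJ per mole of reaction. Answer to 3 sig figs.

The standard cell potential is +1.20 − (−0.74) = +1.94 V, with n = 6 electrons in the balanced equation.
The reaction quotient is [Cr³⁺(aq)]^2 / [Pt²⁺(aq)]^3 = 1.88×10^5; by Nernst, E = +1.94 − (0.0562/6)(5.275) = +1.8906 V.
Finally ΔG = −nFE = −(6)(96500 C/mol)(+1.8906 V) = −1090 kJ/mol.

−1090 kJ/mol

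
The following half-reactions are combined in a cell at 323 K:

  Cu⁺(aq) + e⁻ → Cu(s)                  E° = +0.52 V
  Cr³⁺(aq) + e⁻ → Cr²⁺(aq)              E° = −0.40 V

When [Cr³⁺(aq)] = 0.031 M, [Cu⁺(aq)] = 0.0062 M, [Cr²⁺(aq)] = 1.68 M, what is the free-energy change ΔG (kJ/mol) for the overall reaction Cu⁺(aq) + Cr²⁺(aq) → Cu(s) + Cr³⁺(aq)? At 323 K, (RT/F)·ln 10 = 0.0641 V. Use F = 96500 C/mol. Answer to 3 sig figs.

With Cu⁺/Cu reduced at the cathode, E°cell = +0.52 − (−0.40) = +0.92 V and n = 1.
The reaction quotient is [Cr³⁺(aq)] / ([Cu⁺(aq)]·[Cr²⁺(aq)]) = 2.98; by Nernst, E = +0.92 − (0.0641/1)(0.474) = +0.8896 V.
ΔG = −nFE = −(1)(96500)(+0.8896) J/mol = −85.8 kJ/mol.

−85.8 kJ/mol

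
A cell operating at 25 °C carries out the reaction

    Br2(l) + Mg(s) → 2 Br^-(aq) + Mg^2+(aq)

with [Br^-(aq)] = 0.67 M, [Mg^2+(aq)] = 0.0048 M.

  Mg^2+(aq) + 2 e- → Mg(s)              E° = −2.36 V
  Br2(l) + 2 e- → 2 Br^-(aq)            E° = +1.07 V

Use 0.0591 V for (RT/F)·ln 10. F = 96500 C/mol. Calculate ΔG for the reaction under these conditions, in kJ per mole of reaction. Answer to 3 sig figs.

The standard cell potential is +1.07 − (−2.36) = +3.43 V, with n = 2 electrons in the balanced equation.
Here Q = [Br^-(aq)]^2·[Mg^2+(aq)] = 0.00215 (log Q = −2.667), giving E = +3.43 − (0.0591/2)·(−2.667) = +3.5088 V.
ΔG = −nFE = −(2)(96500)(+3.5088) J/mol = −677 kJ/mol.

−677 kJ/mol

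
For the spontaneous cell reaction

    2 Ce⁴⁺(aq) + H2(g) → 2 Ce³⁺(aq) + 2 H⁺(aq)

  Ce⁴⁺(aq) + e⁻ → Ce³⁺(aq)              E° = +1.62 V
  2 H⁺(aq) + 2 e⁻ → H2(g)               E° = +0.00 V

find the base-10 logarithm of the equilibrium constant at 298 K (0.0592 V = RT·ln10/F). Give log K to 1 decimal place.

The Ce⁴⁺/Ce³⁺ couple is reduced (cathode); E°cell = +1.62 − (+0.00) = +1.62 V with n = 2.
At equilibrium E = 0, so log K = nE°cell / 0.0592 = (2)(+1.62) / 0.0592 = 54.7.

log K = 54.7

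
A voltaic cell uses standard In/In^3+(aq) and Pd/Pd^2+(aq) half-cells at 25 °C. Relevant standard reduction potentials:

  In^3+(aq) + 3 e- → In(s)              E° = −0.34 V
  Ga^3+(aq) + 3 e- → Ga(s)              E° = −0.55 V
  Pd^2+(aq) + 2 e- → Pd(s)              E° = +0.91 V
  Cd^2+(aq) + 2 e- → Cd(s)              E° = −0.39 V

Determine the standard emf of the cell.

Of the two couples in this cell, the one with the more positive reduction potential is reduced at the cathode: here that is Pd²⁺/Pd (+0.91 V); In³⁺/In (−0.34 V) is the anode.
E°cell = E°(cathode) − E°(anode) = +0.91 − (−0.34) = +1.25 V.

+1.25 V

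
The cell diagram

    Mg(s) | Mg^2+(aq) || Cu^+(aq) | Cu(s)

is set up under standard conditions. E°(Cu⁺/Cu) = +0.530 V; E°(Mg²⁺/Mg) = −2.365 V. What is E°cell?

+2.895 V

By convention the left-hand electrode in cell notation is the anode (oxidation) and the right-hand electrode is the cathode (reduction).
E°cell = E°(right) − E°(left) = +0.530 − (−2.365) = +2.895 V.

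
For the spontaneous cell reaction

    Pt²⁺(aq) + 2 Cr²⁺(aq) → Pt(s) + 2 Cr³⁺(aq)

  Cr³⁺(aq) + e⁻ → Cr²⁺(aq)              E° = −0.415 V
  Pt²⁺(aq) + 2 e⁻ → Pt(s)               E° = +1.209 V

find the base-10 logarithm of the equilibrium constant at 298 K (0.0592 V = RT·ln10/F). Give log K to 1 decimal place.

The Pt²⁺/Pt couple is reduced (cathode); E°cell = +1.209 − (−0.415) = +1.624 V with n = 2.
At equilibrium E = 0, so log K = nE°cell / 0.0592 = (2)(+1.624) / 0.0592 = 54.9.

log K = 54.9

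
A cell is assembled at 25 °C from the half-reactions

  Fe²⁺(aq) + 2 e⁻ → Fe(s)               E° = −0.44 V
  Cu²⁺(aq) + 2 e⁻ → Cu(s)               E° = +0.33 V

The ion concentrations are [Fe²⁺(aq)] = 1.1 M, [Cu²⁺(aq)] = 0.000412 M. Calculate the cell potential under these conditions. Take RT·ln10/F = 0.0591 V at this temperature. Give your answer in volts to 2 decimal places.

The Cu²⁺/Cu couple has the more positive E°, so it is the cathode; Fe²⁺/Fe is the anode.
E°cell = +0.33 − (−0.44) = +0.77 V, with n = 2 electrons transferred.
For the overall reaction Cu²⁺(aq) + Fe(s) → Cu(s) + Fe²⁺(aq), Q = [Fe²⁺(aq)] / [Cu²⁺(aq)] = 2.67×10^3, giving log Q = 3.426.
Applying E = E° − (RT ln10/nF)·log Q gives +0.77 − (0.0591/2)(3.426) = +0.67 V.

+0.67 V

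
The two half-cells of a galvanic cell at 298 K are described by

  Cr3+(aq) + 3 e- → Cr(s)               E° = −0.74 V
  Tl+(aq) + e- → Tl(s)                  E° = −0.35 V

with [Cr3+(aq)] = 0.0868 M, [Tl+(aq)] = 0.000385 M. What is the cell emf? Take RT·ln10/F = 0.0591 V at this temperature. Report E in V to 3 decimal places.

The Tl⁺/Tl couple has the more positive E°, so it is the cathode; Cr³⁺/Cr is the anode.
E°cell = −0.35 − (−0.74) = +0.39 V, with n = 3 electrons transferred.
For the overall reaction 3 Tl+(aq) + Cr(s) → 3 Tl(s) + Cr3+(aq), Q = [Cr3+(aq)] / [Tl+(aq)]^3 = 1.52×10^9, giving log Q = 9.182.
Applying E = E° − (RT ln10/nF)·log Q gives +0.39 − (0.0591/3)(9.182) = +0.209 V.

+0.209 V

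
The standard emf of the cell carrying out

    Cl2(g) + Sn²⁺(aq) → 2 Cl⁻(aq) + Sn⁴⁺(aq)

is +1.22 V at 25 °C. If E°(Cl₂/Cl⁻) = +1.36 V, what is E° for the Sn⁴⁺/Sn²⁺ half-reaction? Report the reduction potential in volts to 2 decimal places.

In the reaction as written the Cl₂/Cl⁻ couple is reduced (cathode) and Sn⁴⁺/Sn²⁺ is oxidized (anode), so E°cell = E°(Cl₂/Cl⁻) − E°(Sn⁴⁺/Sn²⁺).
E°(Sn⁴⁺/Sn²⁺) = E°(cathode) − E°cell = +1.36 − (+1.22) = +0.14 V.

+0.14 V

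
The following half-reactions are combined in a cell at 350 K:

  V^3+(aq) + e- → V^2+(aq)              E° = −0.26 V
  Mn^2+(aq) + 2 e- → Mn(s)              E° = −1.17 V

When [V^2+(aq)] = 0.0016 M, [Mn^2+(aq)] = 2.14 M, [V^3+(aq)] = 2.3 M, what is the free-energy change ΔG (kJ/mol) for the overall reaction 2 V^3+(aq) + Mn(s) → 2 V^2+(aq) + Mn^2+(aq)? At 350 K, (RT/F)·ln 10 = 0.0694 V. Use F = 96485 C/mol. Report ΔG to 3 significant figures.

−216 kJ/mol

With V³⁺/V²⁺ reduced at the cathode, E°cell = −0.26 − (−1.17) = +0.91 V and n = 2.
Q = ([V^2+(aq)]^2·[Mn^2+(aq)]) / [V^3+(aq)]^2 = 1.04×10^−6, so log Q = −5.985 and E = +0.91 − (0.0694/2)(−5.985) = +1.1177 V.
ΔG = −nFE = −(2)(96485)(+1.1177) J/mol = −216 kJ/mol.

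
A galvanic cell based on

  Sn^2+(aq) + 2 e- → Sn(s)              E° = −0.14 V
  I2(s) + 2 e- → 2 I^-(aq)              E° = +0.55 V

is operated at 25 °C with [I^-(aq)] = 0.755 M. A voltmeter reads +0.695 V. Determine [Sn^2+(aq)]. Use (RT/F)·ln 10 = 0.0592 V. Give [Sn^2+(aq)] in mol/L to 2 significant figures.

1.2 M

I₂/I⁻ is the cathode (higher E°); E°cell = +0.55 − (−0.14) = +0.69 V with n = 2.
From the Nernst equation, log Q = n(E° − E)/0.0592 = 2·(+0.69 − (+0.695))/0.0592 = −0.169.
The balanced reaction is I2(s) + Sn(s) → 2 I^-(aq) + Sn^2+(aq), so Q = [I^-(aq)]^2·[Sn^2+(aq)].
Isolating [Sn^2+(aq)] in Q = 10^{−0.169} yields log [Sn^2+(aq)] = 0.075, i.e. 1.2 M.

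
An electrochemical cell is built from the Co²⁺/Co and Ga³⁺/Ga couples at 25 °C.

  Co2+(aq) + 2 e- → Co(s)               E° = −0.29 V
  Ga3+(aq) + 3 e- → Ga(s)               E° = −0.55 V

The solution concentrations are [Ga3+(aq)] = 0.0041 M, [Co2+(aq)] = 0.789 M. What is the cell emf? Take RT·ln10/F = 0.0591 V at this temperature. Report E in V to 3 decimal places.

+0.304 V

The Co²⁺/Co couple has the more positive E°, so it is the cathode; Ga³⁺/Ga is the anode.
The standard potential is −0.29 − (−0.55) = +0.26 V and the balanced reaction transfers n = 6 electrons.
Balancing gives 3 Co2+(aq) + 2 Ga(s) → 3 Co(s) + 2 Ga3+(aq); hence Q = [Ga3+(aq)]^2 / [Co2+(aq)]^3 = 3.42×10^−5 (log Q = −4.466).
E = E° − (0.0591/n)·log Q = +0.26 − (0.0591/6)(−4.466) = +0.304 V.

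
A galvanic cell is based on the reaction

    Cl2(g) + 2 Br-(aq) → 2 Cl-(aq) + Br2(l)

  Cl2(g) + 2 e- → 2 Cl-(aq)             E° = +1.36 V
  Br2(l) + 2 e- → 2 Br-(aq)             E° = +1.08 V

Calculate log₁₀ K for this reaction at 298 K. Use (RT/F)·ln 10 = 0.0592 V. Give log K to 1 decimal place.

The Cl₂/Cl⁻ couple is reduced (cathode); E°cell = +1.36 − (+1.08) = +0.28 V with n = 2.
At equilibrium E = 0, so log K = nE°cell / 0.0592 = (2)(+0.28) / 0.0592 = 9.5.

log K = 9.5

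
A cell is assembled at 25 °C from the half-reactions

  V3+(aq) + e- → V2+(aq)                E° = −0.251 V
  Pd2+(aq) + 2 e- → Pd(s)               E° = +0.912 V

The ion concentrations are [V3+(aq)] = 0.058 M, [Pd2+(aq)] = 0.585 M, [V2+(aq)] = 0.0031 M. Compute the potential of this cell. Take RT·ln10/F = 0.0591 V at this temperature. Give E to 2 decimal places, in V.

Since E°(Pd²⁺/Pd) > E°(V³⁺/V²⁺), Pd²⁺/Pd serves as the cathode.
E°cell = E°cat − E°an = +0.912 − (−0.251) = +1.163 V; n = 2.
For the overall reaction Pd2+(aq) + 2 V2+(aq) → Pd(s) + 2 V3+(aq), Q = [V3+(aq)]^2 / ([Pd2+(aq)]·[V2+(aq)]^2) = 598, giving log Q = 2.777.
E = E° − (0.0591/n)·log Q = +1.163 − (0.0591/2)(2.777) = +1.08 V.

+1.08 V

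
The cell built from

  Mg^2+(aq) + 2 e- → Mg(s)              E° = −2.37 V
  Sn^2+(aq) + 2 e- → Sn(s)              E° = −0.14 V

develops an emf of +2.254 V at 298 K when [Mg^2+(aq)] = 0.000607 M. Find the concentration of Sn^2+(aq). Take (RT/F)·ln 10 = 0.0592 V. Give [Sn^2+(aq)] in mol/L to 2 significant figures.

With Sn²⁺/Sn at the cathode and Mg²⁺/Mg at the anode, E°cell = −0.14 − (−2.37) = +2.23 V (n = 2).
Rearranging E = E° − (0.0592/n)·log Q gives log Q = 2(+2.23 − (+2.254))/0.0592 = −0.811.
The balanced reaction is Sn^2+(aq) + Mg(s) → Sn(s) + Mg^2+(aq), so Q = [Mg^2+(aq)] / [Sn^2+(aq)].
Solving for the unknown gives log [Sn^2+(aq)] = −2.406, so [Sn^2+(aq)] ≈ 0.0039 M.

0.0039 M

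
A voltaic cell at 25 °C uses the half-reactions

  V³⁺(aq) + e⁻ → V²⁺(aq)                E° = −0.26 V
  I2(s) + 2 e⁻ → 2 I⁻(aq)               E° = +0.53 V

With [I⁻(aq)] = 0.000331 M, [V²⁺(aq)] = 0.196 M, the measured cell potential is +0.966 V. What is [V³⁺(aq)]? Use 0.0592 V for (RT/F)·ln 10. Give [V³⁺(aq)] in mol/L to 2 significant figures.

With I₂/I⁻ at the cathode and V³⁺/V²⁺ at the anode, E°cell = +0.53 − (−0.26) = +0.79 V (n = 2).
Rearranging E = E° − (0.0592/n)·log Q gives log Q = 2(+0.79 − (+0.966))/0.0592 = −5.946.
The balanced reaction is I2(s) + 2 V²⁺(aq) → 2 I⁻(aq) + 2 V³⁺(aq), so Q = ([I⁻(aq)]^2·[V³⁺(aq)]^2) / [V²⁺(aq)]^2.
Solving for the unknown gives log [V³⁺(aq)] = −0.201, so [V³⁺(aq)] ≈ 0.63 M.

0.63 M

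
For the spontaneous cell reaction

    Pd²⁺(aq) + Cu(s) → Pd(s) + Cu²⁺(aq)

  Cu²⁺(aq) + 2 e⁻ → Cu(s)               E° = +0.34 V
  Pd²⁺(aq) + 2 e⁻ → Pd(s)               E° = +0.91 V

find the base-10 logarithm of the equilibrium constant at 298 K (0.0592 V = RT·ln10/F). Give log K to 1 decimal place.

log K = 19.3

The Pd²⁺/Pd couple is reduced (cathode); E°cell = +0.91 − (+0.34) = +0.57 V with n = 2.
At equilibrium E = 0, so log K = nE°cell / 0.0592 = (2)(+0.57) / 0.0592 = 19.3.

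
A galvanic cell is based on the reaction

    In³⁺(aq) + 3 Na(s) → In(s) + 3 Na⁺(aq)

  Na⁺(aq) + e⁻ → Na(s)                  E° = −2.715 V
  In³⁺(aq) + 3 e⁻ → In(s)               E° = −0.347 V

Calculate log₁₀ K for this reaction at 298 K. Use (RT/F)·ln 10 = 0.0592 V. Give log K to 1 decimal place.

The In³⁺/In couple is reduced (cathode); E°cell = −0.347 − (−2.715) = +2.368 V with n = 3.
At equilibrium E = 0, so log K = nE°cell / 0.0592 = (3)(+2.368) / 0.0592 = 120.0.

log K = 120.0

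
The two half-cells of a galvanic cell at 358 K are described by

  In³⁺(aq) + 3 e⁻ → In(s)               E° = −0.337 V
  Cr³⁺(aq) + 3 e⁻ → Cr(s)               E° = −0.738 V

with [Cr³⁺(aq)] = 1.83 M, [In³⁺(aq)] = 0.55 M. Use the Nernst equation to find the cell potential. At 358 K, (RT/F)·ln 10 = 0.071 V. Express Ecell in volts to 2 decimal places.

+0.39 V

In³⁺/In is reduced (cathode, E° = −0.337 V) and Cr³⁺/Cr is oxidized (anode).
E°cell = −0.337 − (−0.738) = +0.401 V, with n = 3 electrons transferred.
The balanced reaction is In³⁺(aq) + Cr(s) → In(s) + Cr³⁺(aq), so Q = [Cr³⁺(aq)] / [In³⁺(aq)] = 3.33 and log Q = 0.522.
E = E° − (0.071/n)·log Q = +0.401 − (0.071/3)(0.522) = +0.39 V.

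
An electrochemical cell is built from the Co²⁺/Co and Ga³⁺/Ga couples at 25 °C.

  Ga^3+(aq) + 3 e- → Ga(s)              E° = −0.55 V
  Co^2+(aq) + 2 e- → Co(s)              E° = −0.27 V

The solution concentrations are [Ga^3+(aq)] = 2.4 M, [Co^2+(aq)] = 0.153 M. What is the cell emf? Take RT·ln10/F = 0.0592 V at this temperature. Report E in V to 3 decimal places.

Since E°(Co²⁺/Co) > E°(Ga³⁺/Ga), Co²⁺/Co serves as the cathode.
E°cell = E°cat − E°an = −0.27 − (−0.55) = +0.28 V; n = 6.
For the overall reaction 3 Co^2+(aq) + 2 Ga(s) → 3 Co(s) + 2 Ga^3+(aq), Q = [Ga^3+(aq)]^2 / [Co^2+(aq)]^3 = 1.61×10^3, giving log Q = 3.206.
E = E° − (0.0592/n)·log Q = +0.28 − (0.0592/6)(3.206) = +0.248 V.

+0.248 V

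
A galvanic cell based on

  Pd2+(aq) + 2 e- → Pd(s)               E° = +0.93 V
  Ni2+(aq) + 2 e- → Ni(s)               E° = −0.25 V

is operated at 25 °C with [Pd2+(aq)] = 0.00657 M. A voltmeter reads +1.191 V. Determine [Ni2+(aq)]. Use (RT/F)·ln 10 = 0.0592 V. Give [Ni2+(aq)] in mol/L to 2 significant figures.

Pd²⁺/Pd is the cathode (higher E°); E°cell = +0.93 − (−0.25) = +1.18 V with n = 2.
Rearranging E = E° − (0.0592/n)·log Q gives log Q = 2(+1.18 − (+1.191))/0.0592 = −0.372.
For Pd2+(aq) + Ni(s) → Pd(s) + Ni2+(aq), the reaction quotient is Q = [Ni2+(aq)] / [Pd2+(aq)].
Substituting the known concentrations and solving, log [Ni2+(aq)] = −2.554 and [Ni2+(aq)] = 0.0028 M.

0.0028 M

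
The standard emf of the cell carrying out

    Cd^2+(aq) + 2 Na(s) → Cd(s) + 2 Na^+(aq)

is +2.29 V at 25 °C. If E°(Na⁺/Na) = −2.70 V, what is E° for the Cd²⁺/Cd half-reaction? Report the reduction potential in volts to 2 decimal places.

−0.41 V

In the reaction as written the Cd²⁺/Cd couple is reduced (cathode) and Na⁺/Na is oxidized (anode), so E°cell = E°(Cd²⁺/Cd) − E°(Na⁺/Na).
E°(Cd²⁺/Cd) = E°cell + E°(anode) = +2.29 + (−2.70) = −0.41 V.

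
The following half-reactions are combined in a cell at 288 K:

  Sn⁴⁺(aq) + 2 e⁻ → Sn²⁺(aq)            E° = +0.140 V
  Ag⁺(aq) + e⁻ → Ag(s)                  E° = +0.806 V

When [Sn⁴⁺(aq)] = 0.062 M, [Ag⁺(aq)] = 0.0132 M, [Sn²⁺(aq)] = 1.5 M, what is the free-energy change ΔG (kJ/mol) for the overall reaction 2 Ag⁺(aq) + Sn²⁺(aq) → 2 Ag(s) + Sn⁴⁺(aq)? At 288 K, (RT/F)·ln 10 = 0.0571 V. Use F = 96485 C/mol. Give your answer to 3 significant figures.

E°cell = +0.806 − (+0.140) = +0.666 V; the balanced reaction transfers n = 2 electrons.
Here Q = [Sn⁴⁺(aq)] / ([Ag⁺(aq)]^2·[Sn²⁺(aq)]) = 237 (log Q = 2.375), giving E = +0.666 − (0.0571/2)·(2.375) = +0.5982 V.
Finally ΔG = −nFE = −(2)(96485 C/mol)(+0.5982 V) = −115 kJ/mol.

−115 kJ/mol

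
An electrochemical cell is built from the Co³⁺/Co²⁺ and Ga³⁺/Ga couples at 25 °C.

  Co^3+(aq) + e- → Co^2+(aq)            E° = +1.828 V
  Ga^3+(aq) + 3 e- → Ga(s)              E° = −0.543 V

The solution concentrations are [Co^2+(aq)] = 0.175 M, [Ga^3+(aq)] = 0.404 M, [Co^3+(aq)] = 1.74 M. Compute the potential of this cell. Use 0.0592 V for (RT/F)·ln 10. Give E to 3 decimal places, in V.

Co³⁺/Co²⁺ is reduced (cathode, E° = +1.828 V) and Ga³⁺/Ga is oxidized (anode).
E°cell = +1.828 − (−0.543) = +2.371 V, with n = 3 electrons transferred.
The balanced reaction is 3 Co^3+(aq) + Ga(s) → 3 Co^2+(aq) + Ga^3+(aq), so Q = ([Co^2+(aq)]^3·[Ga^3+(aq)]) / [Co^3+(aq)]^3 = 0.000411 and log Q = −3.386.
By the Nernst equation, E = +2.371 − (0.0592/3)·(−3.386) = +2.438 V.

+2.438 V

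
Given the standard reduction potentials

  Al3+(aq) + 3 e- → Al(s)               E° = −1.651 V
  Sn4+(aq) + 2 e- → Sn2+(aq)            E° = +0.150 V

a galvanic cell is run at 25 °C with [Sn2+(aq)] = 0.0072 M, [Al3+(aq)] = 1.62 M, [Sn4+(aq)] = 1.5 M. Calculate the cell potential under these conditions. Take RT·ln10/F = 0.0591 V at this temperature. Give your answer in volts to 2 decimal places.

Sn⁴⁺/Sn²⁺ is reduced (cathode, E° = +0.150 V) and Al³⁺/Al is oxidized (anode).
E°cell = E°cat − E°an = +0.150 − (−1.651) = +1.801 V; n = 6.
Balancing gives 3 Sn4+(aq) + 2 Al(s) → 3 Sn2+(aq) + 2 Al3+(aq); hence Q = ([Sn2+(aq)]^3·[Al3+(aq)]^2) / [Sn4+(aq)]^3 = 2.9×10^−7 (log Q = −6.537).
By the Nernst equation, E = +1.801 − (0.0591/6)·(−6.537) = +1.87 V.

+1.87 V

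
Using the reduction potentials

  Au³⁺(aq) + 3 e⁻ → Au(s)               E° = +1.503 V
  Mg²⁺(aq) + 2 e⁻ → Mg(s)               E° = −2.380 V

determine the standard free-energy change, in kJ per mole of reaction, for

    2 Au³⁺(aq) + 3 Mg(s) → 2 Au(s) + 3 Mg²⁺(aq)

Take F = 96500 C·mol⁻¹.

In the reaction as written Au³⁺(aq) is reduced, so the Au³⁺/Au couple is the cathode and Mg²⁺/Mg is the anode.
E°cell = +1.503 − (−2.380) = +3.883 V; balancing electrons gives n = 6.
ΔG° = −nFE°cell = −(6)(96500)(+3.883) J/mol = −2248 kJ/mol.

−2248 kJ/mol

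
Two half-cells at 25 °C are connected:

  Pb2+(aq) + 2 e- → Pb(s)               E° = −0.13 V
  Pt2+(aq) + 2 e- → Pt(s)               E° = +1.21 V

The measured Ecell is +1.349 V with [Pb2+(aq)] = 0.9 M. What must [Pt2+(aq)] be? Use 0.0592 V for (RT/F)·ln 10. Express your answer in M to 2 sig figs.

The Pt²⁺/Pt couple has the larger reduction potential, so it is the cathode: E°cell = +1.21 − (−0.13) = +1.34 V and n = 2.
Since E = E° − (0.0592/n)·log Q, log Q = n(E° − E)/0.0592 = −0.304.
For Pt2+(aq) + Pb(s) → Pt(s) + Pb2+(aq), the reaction quotient is Q = [Pb2+(aq)] / [Pt2+(aq)].
Substituting the known concentrations and solving, log [Pt2+(aq)] = 0.258 and [Pt2+(aq)] = 1.8 M.

1.8 M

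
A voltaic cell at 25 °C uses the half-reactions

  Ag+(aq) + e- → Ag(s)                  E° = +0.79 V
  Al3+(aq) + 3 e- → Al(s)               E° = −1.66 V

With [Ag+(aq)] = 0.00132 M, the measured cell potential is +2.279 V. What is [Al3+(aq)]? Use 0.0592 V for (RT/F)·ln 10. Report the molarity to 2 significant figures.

1.1 M

With Ag⁺/Ag at the cathode and Al³⁺/Al at the anode, E°cell = +0.79 − (−1.66) = +2.45 V (n = 3).
From the Nernst equation, log Q = n(E° − E)/0.0592 = 3·(+2.45 − (+2.279))/0.0592 = 8.666.
The balanced reaction is 3 Ag+(aq) + Al(s) → 3 Ag(s) + Al3+(aq), so Q = [Al3+(aq)] / [Ag+(aq)]^3.
Substituting the known concentrations and solving, log [Al3+(aq)] = 0.028 and [Al3+(aq)] = 1.1 M.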